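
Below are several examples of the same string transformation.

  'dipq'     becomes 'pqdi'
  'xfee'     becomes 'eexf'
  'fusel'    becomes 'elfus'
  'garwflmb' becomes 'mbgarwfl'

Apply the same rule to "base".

seba

What's happening: move the last 2 characters to the front (rotate right by 2).
So "base" becomes "seba".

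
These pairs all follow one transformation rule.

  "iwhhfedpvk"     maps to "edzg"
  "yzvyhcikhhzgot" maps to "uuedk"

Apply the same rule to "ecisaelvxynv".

The rule is to shift every letter 4 places backward in the alphabet (wrapping around), then keep one character in every 3, starting at position 1 (positions 1st, 4th, 7th, ...).
Working it through for "ecisaelvxynv": intermediate "ayeowahrtujr", final "aohu".
(Check on "iwhhfedpvk": → "esddbazlrg" → "edzg" ✓)

aohu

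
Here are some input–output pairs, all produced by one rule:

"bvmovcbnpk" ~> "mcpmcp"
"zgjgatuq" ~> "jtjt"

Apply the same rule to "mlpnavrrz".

pvzpvz

The rule is to keep one character in every 3, starting at position 3 (positions 3rd, 6th, 9th, ...), then write the whole string twice.
"mlpnavrrz" → "pvz" → "pvzpvz".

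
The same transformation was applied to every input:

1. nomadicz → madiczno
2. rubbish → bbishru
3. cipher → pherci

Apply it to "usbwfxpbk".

The transformation: move the first 2 characters to the end (rotate left by 2).
For "usbwfxpbk" the result is "bwfxpbkus".

bwfxpbkus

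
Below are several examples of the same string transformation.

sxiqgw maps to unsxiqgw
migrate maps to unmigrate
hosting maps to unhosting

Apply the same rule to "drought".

In each case the input is transformed by: prepend "un".
"drought" → "undrought".

undrought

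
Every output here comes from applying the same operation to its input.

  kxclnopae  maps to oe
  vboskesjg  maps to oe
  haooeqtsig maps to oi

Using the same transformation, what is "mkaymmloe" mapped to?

The pattern: keep one character in every 3, starting at position 3 (positions 3rd, 6th, 9th, ...), then keep only the vowels.
Applying both steps to "mkaymmloe": "ame", then "ae".
(Check on "vboskesjg": → "oeg" → "oe" ✓)

ae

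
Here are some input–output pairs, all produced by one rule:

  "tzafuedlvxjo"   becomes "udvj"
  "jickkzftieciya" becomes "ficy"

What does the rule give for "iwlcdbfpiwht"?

dfih

Each output is the input with this applied: keep every other character starting from the first (positions 1st, 3rd, 5th, ...), then keep only the last 4 characters.
Applying that to "iwlcdbfpiwht" gives "dfih".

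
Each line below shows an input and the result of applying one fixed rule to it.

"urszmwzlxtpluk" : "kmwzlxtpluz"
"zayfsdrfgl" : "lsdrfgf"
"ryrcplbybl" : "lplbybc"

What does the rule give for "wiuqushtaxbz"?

Each output is the input with this applied: delete the first 3 characters, then swap the first and last characters.
On "wiuqushtaxbz": the first step gives "qushtaxbz", and the second then gives "zushtaxbq".
(Check on "ryrcplbybl": → "cplbybl" → "lplbybc" ✓)

zushtaxbq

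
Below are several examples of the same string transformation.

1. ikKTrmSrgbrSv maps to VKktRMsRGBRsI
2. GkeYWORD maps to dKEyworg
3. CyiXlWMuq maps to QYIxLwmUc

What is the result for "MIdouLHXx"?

XiDOUlhxm

The transformation: swap the first and last characters, then flip the case of every letter.
Applying both steps to "MIdouLHXx": "xIdouLHXM", then "XiDOUlhxm".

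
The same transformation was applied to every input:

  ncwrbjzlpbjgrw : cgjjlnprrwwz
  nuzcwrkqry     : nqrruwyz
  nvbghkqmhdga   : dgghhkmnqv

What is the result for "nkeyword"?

knorwy

The rule is to sort the characters into alphabetical order, then delete the first 2 characters.
For "nkeyword", step one produces "deknorwy"; step two turns that into "knorwy".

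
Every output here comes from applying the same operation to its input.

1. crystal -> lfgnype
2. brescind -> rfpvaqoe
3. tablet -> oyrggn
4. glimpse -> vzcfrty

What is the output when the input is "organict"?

Each output is the input with this applied: shift every letter 13 places forward in the alphabet (wrapping around) — i.e. ROT13, then move the first 2 characters to the end (rotate left by 2).
For "organict", step one produces "betnavpg"; step two turns that into "tnavpgbe".

tnavpgbe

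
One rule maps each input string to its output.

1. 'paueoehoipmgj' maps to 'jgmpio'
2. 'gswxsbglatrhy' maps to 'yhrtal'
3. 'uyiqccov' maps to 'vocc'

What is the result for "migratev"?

The rule is to take characters alternately from the front and the back (1st, last, 2nd, 2nd-last, ...), then keep every other character starting from the second (positions 2nd, 4th, 6th, ...).
Starting from "migratev": after the first operation, "mviegtra"; after the second, "veta".

veta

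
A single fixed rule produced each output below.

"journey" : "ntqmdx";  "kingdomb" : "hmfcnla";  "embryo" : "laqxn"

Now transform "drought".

Rule — shift every letter 1 place backward in the alphabet (wrapping around), then delete the first character.
On "drought": the first step gives "cqntfgs", and the second then gives "qntfgs".

qntfgs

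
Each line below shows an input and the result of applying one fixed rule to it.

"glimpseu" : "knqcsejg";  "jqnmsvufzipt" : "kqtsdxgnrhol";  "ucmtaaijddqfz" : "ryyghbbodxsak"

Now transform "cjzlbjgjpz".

Each output is the input with this applied: move the first 3 characters to the end (rotate left by 3), then shift every letter 2 places backward in the alphabet (wrapping around).
For "cjzlbjgjpz", step one produces "lbjgjpzcjz"; step two turns that into "jzhehnxahx".

jzhehnxahx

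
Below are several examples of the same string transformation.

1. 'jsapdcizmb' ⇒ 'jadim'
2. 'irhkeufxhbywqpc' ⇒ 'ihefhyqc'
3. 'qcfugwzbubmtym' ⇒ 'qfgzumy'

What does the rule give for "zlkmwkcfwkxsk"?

zkwcwxk

In each case the input is transformed by: keep every other character starting from the first (positions 1st, 3rd, 5th, ...).
Doing the same to "zlkmwkcfwkxsk": "zkwcwxk".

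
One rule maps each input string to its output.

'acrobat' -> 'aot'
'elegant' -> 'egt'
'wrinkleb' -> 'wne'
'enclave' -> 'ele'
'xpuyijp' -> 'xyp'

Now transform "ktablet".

In each case the input is transformed by: keep one character in every 3, starting at position 1 (positions 1st, 4th, 7th, ...).
For "ktablet" the result is "kbt".

kbt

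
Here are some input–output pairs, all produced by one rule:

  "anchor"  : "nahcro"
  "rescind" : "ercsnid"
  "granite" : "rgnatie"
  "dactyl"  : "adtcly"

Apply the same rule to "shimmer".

Rule — swap each adjacent pair of characters (1↔2, 3↔4, ...).
For "shimmer" the result is "hsmiemr".

hsmiemr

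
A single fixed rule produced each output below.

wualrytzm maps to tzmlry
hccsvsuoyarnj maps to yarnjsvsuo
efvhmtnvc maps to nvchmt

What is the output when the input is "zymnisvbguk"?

bguknisv

The rule is to delete the first 3 characters, then swap the front and back halves of the string.
Applying both steps to "zymnisvbguk": "nisvbguk", then "bguknisv".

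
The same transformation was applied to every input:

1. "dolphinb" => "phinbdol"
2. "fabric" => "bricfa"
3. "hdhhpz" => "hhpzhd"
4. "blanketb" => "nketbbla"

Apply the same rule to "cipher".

The pattern: swap the front and back halves of the string, then move the last character to the front.
On "cipher" that produces "pherci".

pherci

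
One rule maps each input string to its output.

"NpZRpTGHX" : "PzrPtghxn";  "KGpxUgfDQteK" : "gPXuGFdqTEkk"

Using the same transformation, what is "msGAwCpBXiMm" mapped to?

SgaWcPbxImMM

The rule is to flip the case of every letter, then move the first character to the end.
For "msGAwCpBXiMm" the result is "SgaWcPbxImMM".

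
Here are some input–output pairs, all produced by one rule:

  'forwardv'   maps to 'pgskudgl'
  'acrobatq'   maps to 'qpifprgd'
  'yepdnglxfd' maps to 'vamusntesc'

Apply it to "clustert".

itgirajh

Looking at the pairs, the operation is to swap the front and back halves of the string, then shift every letter 11 places backward in the alphabet (wrapping around).
"clustert" → "tertclus" → "itgirajh".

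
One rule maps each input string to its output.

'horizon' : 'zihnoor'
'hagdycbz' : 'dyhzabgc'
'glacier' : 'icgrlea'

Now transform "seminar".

nisream

The transformation: take characters alternately from the front and the back (1st, last, 2nd, 2nd-last, ...), then move the last 2 characters to the front (rotate right by 2).
For "seminar", step one produces "sreamni"; step two turns that into "nisream".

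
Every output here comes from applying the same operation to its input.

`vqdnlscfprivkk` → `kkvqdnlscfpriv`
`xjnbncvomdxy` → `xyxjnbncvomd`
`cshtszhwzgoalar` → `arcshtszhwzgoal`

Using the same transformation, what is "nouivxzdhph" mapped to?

phnouivxzdh

Looking at the pairs, the operation is to move the last 2 characters to the front (rotate right by 2).
For "nouivxzdhph" the result is "phnouivxzdh".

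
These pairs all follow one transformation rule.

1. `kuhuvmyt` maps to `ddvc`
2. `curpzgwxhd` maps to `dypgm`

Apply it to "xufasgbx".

The transformation: keep every other character starting from the second (positions 2nd, 4th, 6th, ...), then shift every letter 9 places forward in the alphabet (wrapping around).
On "xufasgbx": the first step gives "uagx", and the second then gives "djpg".

djpg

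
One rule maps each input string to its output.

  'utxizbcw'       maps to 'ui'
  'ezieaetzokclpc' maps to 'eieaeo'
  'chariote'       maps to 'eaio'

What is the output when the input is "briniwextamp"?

The pattern: move the last character to the front, then keep only the vowels.
Applying both steps to "briniwextamp": "pbriniwextam", then "iiea".

iiea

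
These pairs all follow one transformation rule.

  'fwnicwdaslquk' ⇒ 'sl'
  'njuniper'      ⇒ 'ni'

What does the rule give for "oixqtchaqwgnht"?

wg

In each case the input is transformed by: move the last 3 characters to the front (rotate right by 3), then keep only the last 2 characters.
So "oixqtchaqwgnht" becomes "wg".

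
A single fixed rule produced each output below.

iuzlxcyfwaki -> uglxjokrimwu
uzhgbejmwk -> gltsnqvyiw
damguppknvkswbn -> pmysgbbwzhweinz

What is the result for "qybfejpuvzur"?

cknrqvbghlgd

Looking at the pairs, the operation is to shift every letter 12 places forward in the alphabet (wrapping around).
For "qybfejpuvzur" the result is "cknrqvbghlgd".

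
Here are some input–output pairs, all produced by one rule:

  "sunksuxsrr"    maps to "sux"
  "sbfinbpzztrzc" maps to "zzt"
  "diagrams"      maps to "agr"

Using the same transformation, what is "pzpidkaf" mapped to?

pid

The rule is to move the last 3 characters to the front (rotate right by 3), then keep only the last 3 characters.
Applying both steps to "pzpidkaf": "kafpzpid", then "pid".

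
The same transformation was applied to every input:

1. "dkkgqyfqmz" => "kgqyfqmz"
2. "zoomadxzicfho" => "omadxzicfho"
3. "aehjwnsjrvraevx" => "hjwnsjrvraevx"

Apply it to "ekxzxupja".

xzxupja

The pattern: delete the first 2 characters.
"ekxzxupja" → "xzxupja".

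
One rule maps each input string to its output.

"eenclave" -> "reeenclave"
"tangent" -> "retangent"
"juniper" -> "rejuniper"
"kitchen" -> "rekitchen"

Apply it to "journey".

The rule is to prepend "re".
Doing the same to "journey": "rejourney".

rejourney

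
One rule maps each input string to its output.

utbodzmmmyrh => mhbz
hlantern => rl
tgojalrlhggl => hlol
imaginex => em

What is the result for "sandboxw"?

The transformation: swap the front and back halves of the string, then keep one character in every 3, starting at position 3 (positions 3rd, 6th, 9th, ...).
Applying both steps to "sandboxw": "boxwsand", then "xa".

xa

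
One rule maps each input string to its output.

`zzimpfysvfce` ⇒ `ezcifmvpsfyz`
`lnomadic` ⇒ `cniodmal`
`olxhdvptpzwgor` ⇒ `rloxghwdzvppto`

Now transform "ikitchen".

The rule is to take characters alternately from the front and the back (1st, last, 2nd, 2nd-last, ...), then move the first character to the end.
Applying both steps to "ikitchen": "inkeihtc", then "nkeihtci".

nkeihtci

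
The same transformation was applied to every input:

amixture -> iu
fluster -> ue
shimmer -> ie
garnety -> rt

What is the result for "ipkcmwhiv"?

The rule is to keep one character in every 3, starting at position 3 (positions 3rd, 6th, 9th, ...).
"ipkcmwhiv" → "kwv".

kwv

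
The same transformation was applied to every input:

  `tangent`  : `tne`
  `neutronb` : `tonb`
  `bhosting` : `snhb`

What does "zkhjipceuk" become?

What's happening: sort the characters into reverse alphabetical order, then keep every other character starting from the second (positions 2nd, 4th, 6th, ...).
"zkhjipceuk" → "zupkkjihec" → "ukjhc".

ukjhc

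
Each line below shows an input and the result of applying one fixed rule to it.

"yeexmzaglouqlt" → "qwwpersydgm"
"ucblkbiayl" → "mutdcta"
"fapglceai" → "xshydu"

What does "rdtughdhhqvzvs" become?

jvlmyzvzzin

Each output is the input with this applied: delete the last 3 characters, then shift every letter 8 places backward in the alphabet (wrapping around).
Applying both steps to "rdtughdhhqvzvs": "rdtughdhhqv", then "jvlmyzvzzin".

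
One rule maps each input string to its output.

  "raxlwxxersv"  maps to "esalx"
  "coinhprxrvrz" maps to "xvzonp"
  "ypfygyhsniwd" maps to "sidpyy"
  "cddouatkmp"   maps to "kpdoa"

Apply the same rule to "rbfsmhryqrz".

yrbsh

The rule is to keep every other character starting from the second (positions 2nd, 4th, 6th, ...), then move the first 3 characters to the end (rotate left by 3).
Working it through for "rbfsmhryqrz": intermediate "bshyr", final "yrbsh".
(Check on "ypfygyhsniwd": → "pyysid" → "sidpyy" ✓)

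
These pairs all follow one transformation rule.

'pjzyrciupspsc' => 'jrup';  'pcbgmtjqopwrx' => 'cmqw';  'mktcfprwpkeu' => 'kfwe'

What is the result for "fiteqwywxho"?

iqwo

Looking at the pairs, the operation is to keep one character in every 3, starting at position 2 (positions 2nd, 5th, 8th, ...).
For "fiteqwywxho" the result is "iqwo".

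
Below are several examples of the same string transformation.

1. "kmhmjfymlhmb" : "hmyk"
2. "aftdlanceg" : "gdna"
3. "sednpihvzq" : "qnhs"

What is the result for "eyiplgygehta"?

The transformation: keep one character in every 3, starting at position 1 (positions 1st, 4th, 7th, ...), then swap the first and last characters.
Applying both steps to "eyiplgygehta": "epyh", then "hpye".

hpye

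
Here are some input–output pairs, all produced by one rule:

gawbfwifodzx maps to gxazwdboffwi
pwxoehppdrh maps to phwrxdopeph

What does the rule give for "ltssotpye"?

letyspsto

Each output is the input with this applied: take characters alternately from the front and the back (1st, last, 2nd, 2nd-last, ...).
On "ltssotpye" that produces "letyspsto".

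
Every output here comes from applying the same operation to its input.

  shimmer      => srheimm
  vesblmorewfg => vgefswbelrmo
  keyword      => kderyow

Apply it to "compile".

In each case the input is transformed by: take characters alternately from the front and the back (1st, last, 2nd, 2nd-last, ...).
On "compile" that produces "ceolmip".

ceolmip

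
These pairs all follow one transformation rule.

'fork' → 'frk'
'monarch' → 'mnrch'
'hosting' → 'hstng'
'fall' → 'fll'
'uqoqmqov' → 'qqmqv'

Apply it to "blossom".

blssm

Rule — remove every vowel.
So "blossom" becomes "blssm".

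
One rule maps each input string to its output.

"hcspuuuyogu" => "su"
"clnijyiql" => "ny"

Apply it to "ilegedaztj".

ed

In each case the input is transformed by: keep one character in every 3, starting at position 3 (positions 3rd, 6th, 9th, ...), then delete the last character.
"ilegedaztj" → "edt" → "ed".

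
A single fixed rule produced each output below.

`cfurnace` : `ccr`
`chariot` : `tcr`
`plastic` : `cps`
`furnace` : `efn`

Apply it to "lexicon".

nli

The rule is to keep one character in every 3, starting at position 1 (positions 1st, 4th, 7th, ...), then move the last character to the front.
For "lexicon", step one produces "lin"; step two turns that into "nli".
(Check on "plastic": → "psc" → "cps" ✓)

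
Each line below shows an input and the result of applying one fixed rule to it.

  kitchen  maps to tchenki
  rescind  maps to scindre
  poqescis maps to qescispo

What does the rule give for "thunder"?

The pattern: move the first 2 characters to the end (rotate left by 2).
For "thunder" the result is "underth".

underth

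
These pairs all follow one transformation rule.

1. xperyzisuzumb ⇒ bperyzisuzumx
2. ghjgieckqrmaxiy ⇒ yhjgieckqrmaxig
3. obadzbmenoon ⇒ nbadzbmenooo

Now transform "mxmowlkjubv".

Each output is the input with this applied: swap the first and last characters.
Applying that to "mxmowlkjubv" gives "vxmowlkjubm".

vxmowlkjubm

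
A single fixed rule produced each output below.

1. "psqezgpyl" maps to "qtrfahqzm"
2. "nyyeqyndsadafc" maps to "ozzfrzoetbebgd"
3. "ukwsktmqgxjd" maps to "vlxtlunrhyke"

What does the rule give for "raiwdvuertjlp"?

sbjxewvfsukmq

The pattern: shift every letter 1 place forward in the alphabet (wrapping around).
Doing the same to "raiwdvuertjlp": "sbjxewvfsukmq".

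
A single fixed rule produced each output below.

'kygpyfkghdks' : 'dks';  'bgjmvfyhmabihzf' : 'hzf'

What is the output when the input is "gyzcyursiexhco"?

Each output is the input with this applied: keep only the last 3 characters.
Applying that to "gyzcyursiexhco" gives "hco".

hco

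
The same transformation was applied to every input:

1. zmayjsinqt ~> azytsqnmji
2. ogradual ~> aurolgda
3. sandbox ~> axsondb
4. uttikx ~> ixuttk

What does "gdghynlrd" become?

The transformation: sort the characters into reverse alphabetical order, then move the last character to the front.
"gdghynlrd" → "dyrnlhggd".
(Check on "zmayjsinqt": → "zytsqnmjia" → "azytsqnmji" ✓)

dyrnlhggd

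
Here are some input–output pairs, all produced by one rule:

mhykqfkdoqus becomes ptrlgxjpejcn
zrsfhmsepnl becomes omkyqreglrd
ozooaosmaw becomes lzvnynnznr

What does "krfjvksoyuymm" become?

xlljqeiujrnxt

Looking at the pairs, the operation is to move the last 3 characters to the front (rotate right by 3), then shift every letter 1 place backward in the alphabet (wrapping around).
Applying both steps to "krfjvksoyuymm": "ymmkrfjvksoyu", then "xlljqeiujrnxt".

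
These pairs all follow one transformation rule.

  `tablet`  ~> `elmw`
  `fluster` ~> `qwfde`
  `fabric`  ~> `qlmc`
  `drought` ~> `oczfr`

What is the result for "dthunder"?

The pattern: delete the last 2 characters, then shift every letter 11 places forward in the alphabet (wrapping around).
For "dthunder", step one produces "dthund"; step two turns that into "oesfyo".

oesfyo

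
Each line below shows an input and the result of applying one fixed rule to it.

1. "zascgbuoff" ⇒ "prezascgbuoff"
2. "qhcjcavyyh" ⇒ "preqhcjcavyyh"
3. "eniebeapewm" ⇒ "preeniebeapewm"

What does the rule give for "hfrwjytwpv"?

Each output is the input with this applied: prepend "pre".
Doing the same to "hfrwjytwpv": "prehfrwjytwpv".

prehfrwjytwpv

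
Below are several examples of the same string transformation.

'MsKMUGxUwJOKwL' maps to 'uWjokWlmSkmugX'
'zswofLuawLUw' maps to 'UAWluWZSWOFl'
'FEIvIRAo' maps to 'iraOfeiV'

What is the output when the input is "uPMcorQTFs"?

The pattern: flip the case of every letter, then swap the front and back halves of the string.
On "uPMcorQTFs": the first step gives "UpmCORqtfS", and the second then gives "RqtfSUpmCO".

RqtfSUpmCO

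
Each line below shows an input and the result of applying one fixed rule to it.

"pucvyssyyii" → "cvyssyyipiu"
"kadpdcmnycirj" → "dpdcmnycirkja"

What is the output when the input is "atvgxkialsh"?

vgxkialsaht

Looking at the pairs, the operation is to swap the first and last characters, then move the first 2 characters to the end (rotate left by 2).
Applying both steps to "atvgxkialsh": "htvgxkialsa", then "vgxkialsaht".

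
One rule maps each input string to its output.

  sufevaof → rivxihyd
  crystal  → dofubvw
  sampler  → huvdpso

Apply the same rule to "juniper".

humxqls

The rule is to shift every letter 3 places forward in the alphabet (wrapping around), then move the last 2 characters to the front (rotate right by 2).
On "juniper": the first step gives "mxqlshu", and the second then gives "humxqls".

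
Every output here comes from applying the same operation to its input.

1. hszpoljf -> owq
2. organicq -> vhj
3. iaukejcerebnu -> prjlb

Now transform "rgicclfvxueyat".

The rule is to keep one character in every 3, starting at position 1 (positions 1st, 4th, 7th, ...), then shift every letter 7 places forward in the alphabet (wrapping around).
"rgicclfvxueyat" → "rcfua" → "yjmbh".
(Check on "iaukejcerebnu": → "ikceu" → "prjlb" ✓)

yjmbh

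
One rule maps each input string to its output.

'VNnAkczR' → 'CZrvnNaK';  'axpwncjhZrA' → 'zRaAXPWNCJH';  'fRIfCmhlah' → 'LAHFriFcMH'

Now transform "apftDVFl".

Rule — move the last 3 characters to the front (rotate right by 3), then flip the case of every letter.
Working it through for "apftDVFl": intermediate "VFlapftD", final "vfLAPFTd".

vfLAPFTd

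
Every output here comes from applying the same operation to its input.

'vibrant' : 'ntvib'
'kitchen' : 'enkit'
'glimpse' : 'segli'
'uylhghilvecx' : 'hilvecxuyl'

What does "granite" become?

The pattern: move the first 3 characters to the end (rotate left by 3), then delete the first 2 characters.
"granite" → "nitegra" → "tegra".

tegra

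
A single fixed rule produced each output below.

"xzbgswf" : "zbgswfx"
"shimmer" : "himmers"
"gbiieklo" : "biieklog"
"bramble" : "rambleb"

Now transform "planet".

The rule is to move the first character to the end.
On "planet" that produces "lanetp".

lanetp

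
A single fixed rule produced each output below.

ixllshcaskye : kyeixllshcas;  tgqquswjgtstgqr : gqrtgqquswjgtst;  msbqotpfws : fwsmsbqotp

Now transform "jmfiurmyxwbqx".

bqxjmfiurmyxw

The rule is to move the last 3 characters to the front (rotate right by 3).
"jmfiurmyxwbqx" → "bqxjmfiurmyxw".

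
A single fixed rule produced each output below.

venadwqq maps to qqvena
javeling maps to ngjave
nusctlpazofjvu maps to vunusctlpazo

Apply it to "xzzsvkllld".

Each output is the input with this applied: move the last 2 characters to the front (rotate right by 2), then delete the last 2 characters.
Applying both steps to "xzzsvkllld": "ldxzzsvkll", then "ldxzzsvk".

ldxzzsvk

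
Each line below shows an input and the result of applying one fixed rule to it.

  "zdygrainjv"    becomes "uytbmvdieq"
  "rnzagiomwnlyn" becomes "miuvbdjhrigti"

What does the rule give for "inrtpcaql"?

dimokxvlg

Rule — shift every letter 5 places backward in the alphabet (wrapping around).
"inrtpcaql" → "dimokxvlg".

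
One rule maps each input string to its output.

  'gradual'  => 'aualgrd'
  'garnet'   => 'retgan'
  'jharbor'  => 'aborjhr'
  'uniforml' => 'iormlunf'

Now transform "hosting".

singhot

Rule — move the first 3 characters to the end (rotate left by 3), then swap the first and last characters.
"hosting" → "tinghos" → "singhot".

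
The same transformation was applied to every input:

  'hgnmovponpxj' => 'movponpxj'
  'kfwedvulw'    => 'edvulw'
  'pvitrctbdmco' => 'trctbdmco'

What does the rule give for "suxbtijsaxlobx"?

btijsaxlobx

The pattern: delete the first 3 characters.
Applying that to "suxbtijsaxlobx" gives "btijsaxlobx".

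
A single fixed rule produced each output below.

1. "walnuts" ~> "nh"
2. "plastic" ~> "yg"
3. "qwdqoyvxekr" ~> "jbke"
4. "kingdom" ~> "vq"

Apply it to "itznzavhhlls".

Each output is the input with this applied: shift every letter 13 places forward in the alphabet (wrapping around) — i.e. ROT13, then keep one character in every 3, starting at position 2 (positions 2nd, 5th, 8th, ...).
"itznzavhhlls" → "vgmamniuuyyf" → "gmuy".
(Check on "plastic": → "cynfgvp" → "yg" ✓)

gmuy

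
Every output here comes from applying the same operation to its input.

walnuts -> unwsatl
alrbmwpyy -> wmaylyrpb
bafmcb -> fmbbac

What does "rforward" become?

The pattern: take characters alternately from the front and the back (1st, last, 2nd, 2nd-last, ...), then move the last 2 characters to the front (rotate right by 2).
Starting from "rforward": after the first operation, "rdfroarw"; after the second, "rwrdfroa".
(Check on "walnuts": → "wsatlun" → "unwsatl" ✓)

rwrdfroa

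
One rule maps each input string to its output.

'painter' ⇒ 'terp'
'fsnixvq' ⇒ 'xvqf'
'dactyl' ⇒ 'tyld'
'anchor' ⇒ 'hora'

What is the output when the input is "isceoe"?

eoei

What's happening: move the last 3 characters to the front (rotate right by 3), then keep only the first 4 characters.
Starting from "isceoe": after the first operation, "eoeisc"; after the second, "eoei".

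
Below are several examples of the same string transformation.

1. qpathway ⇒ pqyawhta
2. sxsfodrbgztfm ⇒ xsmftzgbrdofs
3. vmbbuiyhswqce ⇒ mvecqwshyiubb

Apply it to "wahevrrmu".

The transformation: move the first 2 characters to the end (rotate left by 2), then reverse the string.
"wahevrrmu" → "hevrrmuwa" → "awumrrveh".

awumrrveh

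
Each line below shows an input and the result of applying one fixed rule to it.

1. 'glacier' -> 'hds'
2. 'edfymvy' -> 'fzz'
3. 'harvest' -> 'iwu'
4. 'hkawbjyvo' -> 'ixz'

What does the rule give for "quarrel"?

What's happening: keep one character in every 3, starting at position 1 (positions 1st, 4th, 7th, ...), then shift every letter 1 place forward in the alphabet (wrapping around).
For "quarrel", step one produces "qrl"; step two turns that into "rsm".

rsm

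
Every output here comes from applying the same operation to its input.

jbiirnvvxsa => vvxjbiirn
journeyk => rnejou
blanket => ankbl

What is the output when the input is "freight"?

In each case the input is transformed by: delete the last 2 characters, then move the last 3 characters to the front (rotate right by 3).
So "freight" becomes "eigfr".

eigfr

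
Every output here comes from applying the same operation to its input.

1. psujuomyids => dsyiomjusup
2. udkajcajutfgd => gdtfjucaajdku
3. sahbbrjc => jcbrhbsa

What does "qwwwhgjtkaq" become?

Each output is the input with this applied: reverse the string, then swap each adjacent pair of characters (1↔2, 3↔4, ...).
For "qwwwhgjtkaq", step one produces "qaktjghwwwq"; step two turns that into "aqtkgjwhwwq".
(Check on "psujuomyids": → "sdiymoujusp" → "dsyiomjusup" ✓)

aqtkgjwhwwq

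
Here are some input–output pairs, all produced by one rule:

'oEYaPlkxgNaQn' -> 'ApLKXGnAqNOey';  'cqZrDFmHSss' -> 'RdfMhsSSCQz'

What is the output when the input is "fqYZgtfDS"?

Looking at the pairs, the operation is to flip the case of every letter, then move the first 3 characters to the end (rotate left by 3).
On "fqYZgtfDS": the first step gives "FQyzGTFds", and the second then gives "zGTFdsFQy".

zGTFdsFQy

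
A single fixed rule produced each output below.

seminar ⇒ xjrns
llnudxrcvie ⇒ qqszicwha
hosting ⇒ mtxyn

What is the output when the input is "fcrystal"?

Each output is the input with this applied: delete the last 2 characters, then shift every letter 5 places forward in the alphabet (wrapping around).
For "fcrystal", step one produces "fcryst"; step two turns that into "khwdxy".

khwdxy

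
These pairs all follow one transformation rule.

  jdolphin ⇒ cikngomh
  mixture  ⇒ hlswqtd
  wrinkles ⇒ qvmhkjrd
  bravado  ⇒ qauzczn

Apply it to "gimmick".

hfllbhj

The pattern: swap each adjacent pair of characters (1↔2, 3↔4, ...), then shift every letter 1 place backward in the alphabet (wrapping around).
"gimmick" → "igmmcik" → "hfllbhj".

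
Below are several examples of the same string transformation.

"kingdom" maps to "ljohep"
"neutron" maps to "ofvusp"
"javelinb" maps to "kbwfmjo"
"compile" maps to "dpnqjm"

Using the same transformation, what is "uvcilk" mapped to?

vwdjm

The pattern: shift every letter 1 place forward in the alphabet (wrapping around), then delete the last character.
Applying both steps to "uvcilk": "vwdjml", then "vwdjm".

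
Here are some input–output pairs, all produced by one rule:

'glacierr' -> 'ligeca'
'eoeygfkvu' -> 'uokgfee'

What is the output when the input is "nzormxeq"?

rqonme

Looking at the pairs, the operation is to sort the characters into reverse alphabetical order, then delete the first 2 characters.
On "nzormxeq": the first step gives "zxrqonme", and the second then gives "rqonme".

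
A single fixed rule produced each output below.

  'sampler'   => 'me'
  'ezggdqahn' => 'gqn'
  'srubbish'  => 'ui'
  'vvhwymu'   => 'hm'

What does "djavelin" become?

al

The pattern: keep one character in every 3, starting at position 3 (positions 3rd, 6th, 9th, ...).
Doing the same to "djavelin": "al".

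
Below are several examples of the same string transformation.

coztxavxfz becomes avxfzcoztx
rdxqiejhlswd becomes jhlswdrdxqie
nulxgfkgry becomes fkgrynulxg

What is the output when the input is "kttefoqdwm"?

oqdwmkttef

Looking at the pairs, the operation is to swap the front and back halves of the string.
Doing the same to "kttefoqdwm": "oqdwmkttef".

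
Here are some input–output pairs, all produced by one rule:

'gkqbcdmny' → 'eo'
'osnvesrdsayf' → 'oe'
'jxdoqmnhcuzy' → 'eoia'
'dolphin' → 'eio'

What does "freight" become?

iu

The transformation: shift every letter 1 place forward in the alphabet (wrapping around), then keep only the vowels.
So "freight" becomes "iu".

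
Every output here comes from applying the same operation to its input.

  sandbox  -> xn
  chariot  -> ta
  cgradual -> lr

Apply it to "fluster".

ru

The rule is to move the last 3 characters to the front (rotate right by 3), then keep one character in every 3, starting at position 3 (positions 3rd, 6th, 9th, ...).
On "fluster": the first step gives "terflus", and the second then gives "ru".
(Check on "cgradual": → "ualcgrad" → "lr" ✓)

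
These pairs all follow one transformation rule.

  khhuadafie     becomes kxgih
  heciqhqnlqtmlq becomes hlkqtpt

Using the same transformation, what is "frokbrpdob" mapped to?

unuge

The pattern: shift every letter 3 places forward in the alphabet (wrapping around), then keep every other character starting from the second (positions 2nd, 4th, 6th, ...).
For "frokbrpdob", step one produces "iurneusgre"; step two turns that into "unuge".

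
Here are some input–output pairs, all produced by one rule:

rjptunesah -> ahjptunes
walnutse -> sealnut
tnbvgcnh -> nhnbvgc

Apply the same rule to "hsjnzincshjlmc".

The rule is to delete the first character, then move the last 2 characters to the front (rotate right by 2).
On "hsjnzincshjlmc": the first step gives "sjnzincshjlmc", and the second then gives "mcsjnzincshjl".

mcsjnzincshjl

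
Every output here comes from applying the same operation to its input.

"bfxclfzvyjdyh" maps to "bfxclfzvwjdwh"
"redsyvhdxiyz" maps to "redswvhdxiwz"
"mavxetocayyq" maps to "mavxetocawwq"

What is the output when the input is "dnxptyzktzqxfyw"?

The rule is to replace every "y" with "w".
"dnxptyzktzqxfyw" → "dnxptwzktzqxfww".

dnxptwzktzqxfww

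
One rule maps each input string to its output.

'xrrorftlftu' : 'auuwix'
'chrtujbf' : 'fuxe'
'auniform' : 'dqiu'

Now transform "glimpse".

jlsh

The transformation: keep every other character starting from the first (positions 1st, 3rd, 5th, ...), then shift every letter 3 places forward in the alphabet (wrapping around).
For "glimpse" the result is "jlsh".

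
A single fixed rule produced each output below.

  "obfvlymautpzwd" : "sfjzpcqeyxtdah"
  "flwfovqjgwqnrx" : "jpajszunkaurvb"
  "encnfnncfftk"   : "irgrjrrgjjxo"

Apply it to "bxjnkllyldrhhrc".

What's happening: shift every letter 4 places forward in the alphabet (wrapping around).
For "bxjnkllyldrhhrc" the result is "fbnroppcphvllvg".

fbnroppcphvllvg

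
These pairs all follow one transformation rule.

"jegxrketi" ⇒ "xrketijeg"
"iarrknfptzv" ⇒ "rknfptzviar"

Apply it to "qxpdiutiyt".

diutiytqxp

The transformation: move the first 3 characters to the end (rotate left by 3).
Applying that to "qxpdiutiyt" gives "diutiytqxp".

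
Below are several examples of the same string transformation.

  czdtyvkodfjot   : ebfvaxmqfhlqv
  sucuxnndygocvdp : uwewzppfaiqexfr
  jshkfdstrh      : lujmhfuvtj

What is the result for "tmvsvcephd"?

voxuxegrjf

Rule — shift every letter 2 places forward in the alphabet (wrapping around).
Doing the same to "tmvsvcephd": "voxuxegrjf".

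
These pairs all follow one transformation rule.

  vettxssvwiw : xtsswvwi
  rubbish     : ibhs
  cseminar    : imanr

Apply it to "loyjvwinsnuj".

vjiwsnunj

The pattern: delete the first 3 characters, then swap each adjacent pair of characters (1↔2, 3↔4, ...).
Working it through for "loyjvwinsnuj": intermediate "jvwinsnuj", final "vjiwsnunj".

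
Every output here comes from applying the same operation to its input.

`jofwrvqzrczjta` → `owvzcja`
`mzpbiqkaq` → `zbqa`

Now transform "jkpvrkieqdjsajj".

kvkedsj

What's happening: keep every other character starting from the second (positions 2nd, 4th, 6th, ...).
Doing the same to "jkpvrkieqdjsajj": "kvkedsj".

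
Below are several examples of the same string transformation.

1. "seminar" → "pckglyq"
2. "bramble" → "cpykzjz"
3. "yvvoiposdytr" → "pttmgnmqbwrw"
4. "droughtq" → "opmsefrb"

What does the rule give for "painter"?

Each output is the input with this applied: shift every letter 2 places backward in the alphabet (wrapping around), then swap the first and last characters.
Doing the same to "painter": "pyglrcn".

pyglrcn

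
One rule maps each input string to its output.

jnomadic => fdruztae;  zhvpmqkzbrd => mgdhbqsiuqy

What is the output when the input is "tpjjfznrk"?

Rule — shift every letter 9 places backward in the alphabet (wrapping around), then move the first 2 characters to the end (rotate left by 2).
For "tpjjfznrk", step one produces "kgaawqeib"; step two turns that into "aawqeibkg".

aawqeibkg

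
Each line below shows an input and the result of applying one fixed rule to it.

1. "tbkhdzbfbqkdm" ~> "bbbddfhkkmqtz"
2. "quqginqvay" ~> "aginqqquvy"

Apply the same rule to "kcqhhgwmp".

Looking at the pairs, the operation is to sort the characters into alphabetical order.
For "kcqhhgwmp" the result is "cghhkmpqw".

cghhkmpqw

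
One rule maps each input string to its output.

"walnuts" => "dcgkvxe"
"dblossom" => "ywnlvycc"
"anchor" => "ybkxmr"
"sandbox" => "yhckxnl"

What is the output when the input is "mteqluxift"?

In each case the input is transformed by: move the last 2 characters to the front (rotate right by 2), then shift every letter 10 places forward in the alphabet (wrapping around).
Applying both steps to "mteqluxift": "ftmteqluxi", then "pdwdoavehs".

pdwdoavehs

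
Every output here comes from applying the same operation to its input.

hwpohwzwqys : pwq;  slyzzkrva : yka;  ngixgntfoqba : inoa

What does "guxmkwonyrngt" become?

Looking at the pairs, the operation is to keep one character in every 3, starting at position 3 (positions 3rd, 6th, 9th, ...).
Applying that to "guxmkwonyrngt" gives "xwyg".

xwyg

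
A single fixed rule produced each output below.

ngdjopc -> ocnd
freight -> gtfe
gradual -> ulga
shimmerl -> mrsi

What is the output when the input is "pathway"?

wypt

In each case the input is transformed by: keep every other character starting from the first (positions 1st, 3rd, 5th, ...), then move the last 2 characters to the front (rotate right by 2).
"pathway" → "ptwy" → "wypt".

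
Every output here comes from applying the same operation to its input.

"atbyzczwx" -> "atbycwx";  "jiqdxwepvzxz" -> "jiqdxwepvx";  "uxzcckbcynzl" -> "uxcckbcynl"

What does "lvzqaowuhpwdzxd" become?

What's happening: remove every "z".
For "lvzqaowuhpwdzxd" the result is "lvqaowuhpwdxd".

lvqaowuhpwdxd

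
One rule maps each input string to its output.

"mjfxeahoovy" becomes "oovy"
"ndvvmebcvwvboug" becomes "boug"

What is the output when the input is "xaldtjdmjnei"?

jnei

Looking at the pairs, the operation is to keep only the last 4 characters.
For "xaldtjdmjnei" the result is "jnei".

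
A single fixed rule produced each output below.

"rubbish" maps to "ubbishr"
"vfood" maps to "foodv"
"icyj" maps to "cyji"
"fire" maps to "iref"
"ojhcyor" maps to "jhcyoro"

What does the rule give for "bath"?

athb

Each output is the input with this applied: move the first character to the end.
On "bath" that produces "athb".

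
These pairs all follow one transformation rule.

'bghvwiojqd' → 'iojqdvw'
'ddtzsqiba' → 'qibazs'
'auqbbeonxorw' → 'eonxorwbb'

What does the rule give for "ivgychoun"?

The rule is to delete the first 3 characters, then move the first 2 characters to the end (rotate left by 2).
On "ivgychoun": the first step gives "ychoun", and the second then gives "hounyc".

hounyc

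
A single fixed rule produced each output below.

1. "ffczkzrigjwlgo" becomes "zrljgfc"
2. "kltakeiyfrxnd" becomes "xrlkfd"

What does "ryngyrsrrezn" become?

Rule — sort the characters into reverse alphabetical order, then keep every other character starting from the second (positions 2nd, 4th, 6th, ...).
Working it through for "ryngyrsrrezn": intermediate "zyysrrrrnnge", final "ysrrne".

ysrrne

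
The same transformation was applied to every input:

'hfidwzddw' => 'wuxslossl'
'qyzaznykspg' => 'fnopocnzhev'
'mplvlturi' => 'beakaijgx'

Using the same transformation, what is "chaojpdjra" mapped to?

Each output is the input with this applied: shift every letter 11 places backward in the alphabet (wrapping around).
On "chaojpdjra" that produces "rwpdyesygp".

rwpdyesygp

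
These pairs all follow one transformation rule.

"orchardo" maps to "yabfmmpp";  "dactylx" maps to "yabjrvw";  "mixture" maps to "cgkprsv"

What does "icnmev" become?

acgklt

What's happening: sort the characters into alphabetical order, then shift every letter 2 places backward in the alphabet (wrapping around).
Starting from "icnmev": after the first operation, "ceimnv"; after the second, "acgklt".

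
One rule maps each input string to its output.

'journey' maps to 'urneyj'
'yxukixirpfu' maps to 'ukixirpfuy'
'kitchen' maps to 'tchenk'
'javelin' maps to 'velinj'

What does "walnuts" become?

The pattern: move the first 2 characters to the end (rotate left by 2), then delete the last character.
Working it through for "walnuts": intermediate "lnutswa", final "lnutsw".
(Check on "javelin": → "velinja" → "velinj" ✓)

lnutsw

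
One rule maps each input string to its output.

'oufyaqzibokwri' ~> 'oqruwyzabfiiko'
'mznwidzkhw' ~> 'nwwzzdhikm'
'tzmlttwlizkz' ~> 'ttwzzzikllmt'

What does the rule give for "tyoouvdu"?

uuvydoot

The transformation: sort the characters into alphabetical order, then swap the front and back halves of the string.
Applying both steps to "tyoouvdu": "dootuuvy", then "uuvydoot".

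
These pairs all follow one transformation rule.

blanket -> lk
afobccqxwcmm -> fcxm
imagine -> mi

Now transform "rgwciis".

gi

Rule — keep one character in every 3, starting at position 2 (positions 2nd, 5th, 8th, ...).
For "rgwciis" the result is "gi".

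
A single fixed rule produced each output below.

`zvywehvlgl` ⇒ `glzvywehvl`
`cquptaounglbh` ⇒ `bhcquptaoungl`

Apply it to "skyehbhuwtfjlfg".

Each output is the input with this applied: move the last 2 characters to the front (rotate right by 2).
Doing the same to "skyehbhuwtfjlfg": "fgskyehbhuwtfjl".

fgskyehbhuwtfjl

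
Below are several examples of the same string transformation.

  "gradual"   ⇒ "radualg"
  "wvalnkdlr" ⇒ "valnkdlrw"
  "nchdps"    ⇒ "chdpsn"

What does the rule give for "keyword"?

eywordk

The transformation: move the first character to the end.
"keyword" → "eywordk".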